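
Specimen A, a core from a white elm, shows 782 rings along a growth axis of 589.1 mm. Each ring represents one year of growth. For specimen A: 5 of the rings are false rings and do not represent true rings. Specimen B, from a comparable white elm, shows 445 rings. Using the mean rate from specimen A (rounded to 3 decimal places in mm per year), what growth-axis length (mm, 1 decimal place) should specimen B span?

Specimen A: after corrections the count is 782 − 5 = 777 rings.
A: Mean rate = 589.1 mm / 777 years ≈ 0.758 mm/year.
For B, 0.758 mm/year × 445 years = 337.3 mm.

337.3 mm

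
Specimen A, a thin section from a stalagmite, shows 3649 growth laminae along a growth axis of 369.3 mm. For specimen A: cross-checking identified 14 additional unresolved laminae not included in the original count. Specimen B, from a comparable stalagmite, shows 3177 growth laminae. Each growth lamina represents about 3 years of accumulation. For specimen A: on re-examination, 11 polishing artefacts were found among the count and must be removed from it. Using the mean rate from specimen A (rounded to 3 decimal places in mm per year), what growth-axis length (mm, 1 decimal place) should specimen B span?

324.1 mm

Specimen A: true growth lamina count = 3649 − 11 + 14 = 3652.
Specimen A: multiplying by 3 years per growth lamina: 3652 × 3 = 10956 years.
A: Extension rate ≈ 369.3 / 10956 = 0.034 mm/yr.
Specimen B: 3177 growth laminae at 3 years each span 3177 × 3 = 9531 years. Length of B = 0.034 × 9531 = 324.1 mm.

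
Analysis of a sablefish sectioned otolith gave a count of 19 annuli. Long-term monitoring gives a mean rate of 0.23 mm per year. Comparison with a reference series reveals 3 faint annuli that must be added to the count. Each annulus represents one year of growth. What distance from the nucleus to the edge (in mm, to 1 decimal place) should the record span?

5.1 mm

True annulus count = 19 + 3 = 22.
Length ≈ 0.23 × 22 = 5.1 mm.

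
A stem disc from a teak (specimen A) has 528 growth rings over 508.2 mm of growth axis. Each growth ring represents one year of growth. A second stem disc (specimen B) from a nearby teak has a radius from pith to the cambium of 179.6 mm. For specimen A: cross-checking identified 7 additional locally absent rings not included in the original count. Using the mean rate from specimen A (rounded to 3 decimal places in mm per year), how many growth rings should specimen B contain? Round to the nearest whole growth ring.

Specimen A: true growth ring count = 528 + 7 = 535.
A: Extension rate ≈ 508.2 / 535 = 0.950 mm per year.
Specimen B: 179.6 mm / 0.950 mm per year = 189.05 years ≈ 189 growth rings.

189 growth rings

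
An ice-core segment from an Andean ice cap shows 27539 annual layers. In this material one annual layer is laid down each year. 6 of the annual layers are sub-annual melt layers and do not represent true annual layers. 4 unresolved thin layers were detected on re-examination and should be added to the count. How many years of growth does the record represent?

27537 years

After corrections the count is 27539 − 6 + 4 = 27537 annual layers.
With a one-to-one annual layer periodicity this is 27537 years.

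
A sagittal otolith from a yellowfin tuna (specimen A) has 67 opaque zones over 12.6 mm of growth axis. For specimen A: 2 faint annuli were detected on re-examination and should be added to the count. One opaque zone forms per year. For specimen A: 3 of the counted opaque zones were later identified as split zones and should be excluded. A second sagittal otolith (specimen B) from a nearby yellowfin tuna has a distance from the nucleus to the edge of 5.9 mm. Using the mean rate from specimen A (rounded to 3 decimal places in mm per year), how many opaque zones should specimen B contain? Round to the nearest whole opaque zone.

Specimen A: after corrections the count is 67 − 3 + 2 = 66 opaque zones.
A: Mean rate = 12.6 mm / 66 years ≈ 0.191 mm per year.
For B, 5.9 / 0.191 = 30.89 years ≈ 31 opaque zones.

31 opaque zones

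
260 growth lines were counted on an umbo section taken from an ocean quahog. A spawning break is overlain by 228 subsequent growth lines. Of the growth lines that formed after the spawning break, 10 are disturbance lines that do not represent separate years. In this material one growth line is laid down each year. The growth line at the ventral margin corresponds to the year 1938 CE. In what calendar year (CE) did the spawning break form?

228 growth lines post-date the spawning break.
Removing the 10 false growth lines leaves 228 − 10 = 218 true growth lines beyond the spawning break.
1938 − 218 = 1720 CE.

1720 CE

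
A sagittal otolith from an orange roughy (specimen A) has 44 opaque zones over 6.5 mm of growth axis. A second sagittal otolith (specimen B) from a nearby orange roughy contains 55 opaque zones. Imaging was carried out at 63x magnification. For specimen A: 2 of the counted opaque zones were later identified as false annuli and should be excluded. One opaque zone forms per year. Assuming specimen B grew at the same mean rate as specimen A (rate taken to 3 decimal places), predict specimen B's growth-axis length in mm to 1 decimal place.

Specimen A: correcting the raw count gives 44 − 2 = 42 true opaque zones.
A: Mean rate = 6.5 mm / 42 years ≈ 0.155 mm per year.
For B, 0.155 mm/year × 55 years = 8.5 mm.

8.5 mm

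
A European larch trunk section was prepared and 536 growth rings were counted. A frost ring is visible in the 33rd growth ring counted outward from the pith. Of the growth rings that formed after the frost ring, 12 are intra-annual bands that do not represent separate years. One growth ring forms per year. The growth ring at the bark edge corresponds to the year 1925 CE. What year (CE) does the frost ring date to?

536 − 33 = 503 growth rings lie beyond the frost ring toward the bark edge.
Excluding 12 false growth rings: 503 − 12 = 491.
1925 − 491 = 1434 CE.

1434 CE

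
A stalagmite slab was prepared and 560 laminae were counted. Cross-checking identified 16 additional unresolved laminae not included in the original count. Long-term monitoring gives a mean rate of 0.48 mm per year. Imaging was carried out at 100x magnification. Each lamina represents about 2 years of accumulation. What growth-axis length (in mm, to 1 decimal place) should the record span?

After corrections the count is 560 + 16 = 576 laminae.
576 laminae at 2 years each span 576 × 2 = 1152 years.
Predicted length = 0.48 mm/year × 1152 years = 553.0 mm.

553.0 mm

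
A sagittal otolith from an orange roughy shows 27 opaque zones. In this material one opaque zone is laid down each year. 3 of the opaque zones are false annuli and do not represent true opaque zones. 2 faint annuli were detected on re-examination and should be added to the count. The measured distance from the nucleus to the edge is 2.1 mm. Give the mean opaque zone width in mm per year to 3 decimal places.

0.081 mm per year

After corrections the count is 27 − 3 + 2 = 26 opaque zones.
Extension rate ≈ 2.1 / 26 = 0.081 mm per year.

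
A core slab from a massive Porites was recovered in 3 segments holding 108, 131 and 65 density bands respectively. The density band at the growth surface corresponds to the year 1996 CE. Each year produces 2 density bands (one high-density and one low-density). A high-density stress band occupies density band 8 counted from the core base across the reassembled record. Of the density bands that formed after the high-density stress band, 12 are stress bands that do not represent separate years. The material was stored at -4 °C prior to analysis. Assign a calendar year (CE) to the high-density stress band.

1854 CE

Total density bands = 108 + 131 + 65 = 304.
Between density band 8 and the growth surface there are 304 − 8 = 296 density bands.
Excluding 12 false density bands: 296 − 12 = 284.
With 2 density bands per year, 284 / 2 = 142 years.
1996 − 142 = 1854 CE.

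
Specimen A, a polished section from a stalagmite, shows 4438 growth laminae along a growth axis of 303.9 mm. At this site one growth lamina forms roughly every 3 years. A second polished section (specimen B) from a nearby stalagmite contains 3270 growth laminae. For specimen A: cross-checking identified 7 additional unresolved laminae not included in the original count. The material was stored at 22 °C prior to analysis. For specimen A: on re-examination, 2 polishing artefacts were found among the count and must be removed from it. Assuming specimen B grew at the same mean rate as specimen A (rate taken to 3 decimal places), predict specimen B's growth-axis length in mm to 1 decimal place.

Specimen A: true growth lamina count = 4438 − 2 + 7 = 4443.
Specimen A: at 3 years per growth lamina, 4443 × 3 = 13329 years.
A: Extension rate ≈ 303.9 / 13329 = 0.023 mm/year.
Specimen B: 3270 growth laminae at 3 years each span 3270 × 3 = 9810 years. Length of B = 0.023 × 9810 = 225.6 mm.

225.6 mm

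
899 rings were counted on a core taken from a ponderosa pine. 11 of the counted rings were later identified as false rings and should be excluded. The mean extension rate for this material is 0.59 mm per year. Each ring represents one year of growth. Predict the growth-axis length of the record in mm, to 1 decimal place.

523.9 mm

Correcting the raw count gives 899 − 11 = 888 true rings.
Predicted length = 0.59 mm/year × 888 years = 523.9 mm.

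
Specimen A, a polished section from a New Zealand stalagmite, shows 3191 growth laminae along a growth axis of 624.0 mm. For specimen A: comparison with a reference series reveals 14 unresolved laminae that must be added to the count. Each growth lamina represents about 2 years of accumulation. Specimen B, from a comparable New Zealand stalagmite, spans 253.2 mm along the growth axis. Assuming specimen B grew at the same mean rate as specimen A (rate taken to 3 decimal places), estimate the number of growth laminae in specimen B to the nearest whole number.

Specimen A: after corrections the count is 3191 + 14 = 3205 growth laminae.
Specimen A: 3205 growth laminae at 2 years each span 3205 × 2 = 6410 years.
A: 624.0 mm over 6410 years gives 624.0 / 6410 ≈ 0.097 mm per year.
B spans 253.2 / 0.097 = 2610.31 years; at 2 years per growth lamina that is 2610.31 / 2 ≈ 1305 growth laminae.

1305 growth laminae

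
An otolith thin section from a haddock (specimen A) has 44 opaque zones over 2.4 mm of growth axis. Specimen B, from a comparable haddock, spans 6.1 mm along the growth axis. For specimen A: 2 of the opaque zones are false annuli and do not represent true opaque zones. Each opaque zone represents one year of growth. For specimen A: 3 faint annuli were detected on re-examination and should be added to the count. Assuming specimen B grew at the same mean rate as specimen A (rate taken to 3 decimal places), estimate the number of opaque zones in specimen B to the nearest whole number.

Specimen A: after corrections the count is 44 − 2 + 3 = 45 opaque zones.
A: 2.4 mm over 45 years gives 2.4 / 45 ≈ 0.053 mm per year.
Specimen B: 6.1 mm / 0.053 mm per year = 115.09 years ≈ 115 opaque zones.

115 opaque zones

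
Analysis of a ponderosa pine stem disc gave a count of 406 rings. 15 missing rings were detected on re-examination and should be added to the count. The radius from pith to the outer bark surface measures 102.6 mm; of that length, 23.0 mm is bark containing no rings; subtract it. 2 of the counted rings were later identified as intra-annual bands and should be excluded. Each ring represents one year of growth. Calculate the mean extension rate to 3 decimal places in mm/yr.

True ring count = 406 − 2 + 15 = 419.
Net length = 102.6 − 23.0 = 79.6 mm.
Mean rate = 79.6 mm / 419 years ≈ 0.190 mm/yr.

0.190 mm/yr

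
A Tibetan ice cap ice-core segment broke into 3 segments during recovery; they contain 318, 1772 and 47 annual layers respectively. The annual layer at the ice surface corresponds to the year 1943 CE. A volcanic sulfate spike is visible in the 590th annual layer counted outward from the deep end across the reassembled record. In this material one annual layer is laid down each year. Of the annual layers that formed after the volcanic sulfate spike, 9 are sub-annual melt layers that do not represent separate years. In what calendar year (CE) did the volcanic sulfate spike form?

405 CE

Total annual layers = 318 + 1772 + 47 = 2137.
The volcanic sulfate spike sits at annual layer 590 from the deep end, so 2137 − 590 = 1547 annual layers formed after it.
Excluding 9 false annual layers: 1547 − 9 = 1538.
The annual layer at the ice surface is 1943 CE, so the volcanic sulfate spike dates to 1943 − 1538 = 405 CE.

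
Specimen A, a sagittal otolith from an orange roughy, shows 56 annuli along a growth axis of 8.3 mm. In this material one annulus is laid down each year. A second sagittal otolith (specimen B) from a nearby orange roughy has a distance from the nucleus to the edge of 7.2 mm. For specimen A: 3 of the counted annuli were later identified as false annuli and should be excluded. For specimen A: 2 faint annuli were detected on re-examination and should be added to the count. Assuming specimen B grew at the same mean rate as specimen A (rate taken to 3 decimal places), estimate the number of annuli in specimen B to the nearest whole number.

48 annuli

Specimen A: correcting the raw count gives 56 − 3 + 2 = 55 true annuli.
A: Mean rate = 8.3 mm / 55 years ≈ 0.151 mm/year.
Specimen B: 7.2 mm / 0.151 mm per year = 47.68 years ≈ 48 annuli.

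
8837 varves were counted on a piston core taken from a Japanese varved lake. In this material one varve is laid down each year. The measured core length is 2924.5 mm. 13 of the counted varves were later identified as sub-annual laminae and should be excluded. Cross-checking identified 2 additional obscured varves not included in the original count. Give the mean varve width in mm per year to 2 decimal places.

After corrections the count is 8837 − 13 + 2 = 8826 varves.
Mean rate = 2924.5 mm / 8826 years ≈ 0.33 mm per year.

0.33 mm per year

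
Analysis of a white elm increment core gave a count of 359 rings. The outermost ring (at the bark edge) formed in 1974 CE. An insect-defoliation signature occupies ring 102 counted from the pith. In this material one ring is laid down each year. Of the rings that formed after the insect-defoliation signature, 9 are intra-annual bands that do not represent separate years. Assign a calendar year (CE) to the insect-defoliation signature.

1726 CE

Between ring 102 and the bark edge there are 359 − 102 = 257 rings.
257 − 9 false = 248 true rings after the insect-defoliation signature.
1974 − 248 = 1726 CE.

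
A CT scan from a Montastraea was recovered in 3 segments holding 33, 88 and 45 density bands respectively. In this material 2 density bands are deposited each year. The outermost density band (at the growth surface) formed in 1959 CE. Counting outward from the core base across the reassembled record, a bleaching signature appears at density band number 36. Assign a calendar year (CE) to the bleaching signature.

Total density bands = 33 + 88 + 45 = 166.
166 − 36 = 130 density bands lie beyond the bleaching signature toward the growth surface.
Dividing by 2 density bands per year: 130 / 2 = 65 years.
1959 − 65 = 1894 CE.

1894 CE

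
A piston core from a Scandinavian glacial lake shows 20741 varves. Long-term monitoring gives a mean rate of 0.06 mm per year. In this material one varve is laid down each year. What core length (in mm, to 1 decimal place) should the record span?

1244.5 mm

20741 years of growth are recorded.
20741 years at 0.06 mm/year gives 0.06 × 20741 = 1244.5 mm.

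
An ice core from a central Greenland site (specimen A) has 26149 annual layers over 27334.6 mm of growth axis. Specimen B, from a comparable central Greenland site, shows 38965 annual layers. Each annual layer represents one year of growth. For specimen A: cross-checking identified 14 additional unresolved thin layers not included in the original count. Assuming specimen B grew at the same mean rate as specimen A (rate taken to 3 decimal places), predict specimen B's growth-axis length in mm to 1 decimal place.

40718.4 mm

Specimen A: adjusted count: 26149 + 14 = 26163 annual layers.
A: Extension rate ≈ 27334.6 / 26163 = 1.045 mm/yr.
Length of B = 1.045 × 38965 = 40718.4 mm.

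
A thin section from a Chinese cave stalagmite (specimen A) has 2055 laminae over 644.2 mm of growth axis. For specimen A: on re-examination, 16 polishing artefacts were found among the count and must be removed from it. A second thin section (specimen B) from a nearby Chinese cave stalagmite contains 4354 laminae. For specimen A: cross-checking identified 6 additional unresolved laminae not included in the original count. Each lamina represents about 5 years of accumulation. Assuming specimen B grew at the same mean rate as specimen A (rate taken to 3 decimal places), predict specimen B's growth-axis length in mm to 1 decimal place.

1371.5 mm

Specimen A: true lamina count = 2055 − 16 + 6 = 2045.
Specimen A: 2045 laminae at 5 years each span 2045 × 5 = 10225 years.
A: 644.2 mm over 10225 years gives 644.2 / 10225 ≈ 0.063 mm/year.
Specimen B: 4354 laminae at 5 years each span 4354 × 5 = 21770 years. B's length ≈ 0.063 × 21770 = 1371.5 mm.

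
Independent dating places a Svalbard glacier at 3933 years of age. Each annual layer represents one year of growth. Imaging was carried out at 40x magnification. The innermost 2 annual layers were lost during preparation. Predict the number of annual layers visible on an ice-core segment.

3931 annual layers

Expected annual layers over 3933 years: 3933.
Subtracting the 2 annual layers not captured gives 3933 − 2 = 3931 annual layers in the record.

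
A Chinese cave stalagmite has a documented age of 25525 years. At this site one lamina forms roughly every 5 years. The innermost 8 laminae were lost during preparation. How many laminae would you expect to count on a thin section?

Expected laminae: 25525 / 5 = 5105.
5105 − 8 missed = 5097 laminae expected in the prepared section.

5097 laminae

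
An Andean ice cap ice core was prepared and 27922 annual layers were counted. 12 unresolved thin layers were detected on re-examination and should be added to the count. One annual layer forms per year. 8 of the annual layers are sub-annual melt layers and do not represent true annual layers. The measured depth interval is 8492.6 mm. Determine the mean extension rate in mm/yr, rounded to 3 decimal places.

0.304 mm/yr

Adjusted count: 27922 − 8 + 12 = 27926 annual layers.
Extension rate ≈ 8492.6 / 27926 = 0.304 mm/yr.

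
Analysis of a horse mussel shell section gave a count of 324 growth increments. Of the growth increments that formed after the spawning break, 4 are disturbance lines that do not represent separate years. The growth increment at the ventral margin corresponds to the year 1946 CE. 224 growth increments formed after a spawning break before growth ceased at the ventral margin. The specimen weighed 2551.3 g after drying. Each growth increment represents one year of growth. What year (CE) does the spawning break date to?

1726 CE

224 growth increments post-date the spawning break.
Removing the 4 false growth increments leaves 224 − 4 = 220 true growth increments beyond the spawning break.
1946 − 220 = 1726 CE.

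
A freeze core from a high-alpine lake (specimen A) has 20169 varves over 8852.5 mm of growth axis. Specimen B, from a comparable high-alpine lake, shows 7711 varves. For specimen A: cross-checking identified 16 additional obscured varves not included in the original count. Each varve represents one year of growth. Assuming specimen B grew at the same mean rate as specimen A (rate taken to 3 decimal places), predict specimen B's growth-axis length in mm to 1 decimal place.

Specimen A: after corrections the count is 20169 + 16 = 20185 varves.
A: 8852.5 mm over 20185 years gives 8852.5 / 20185 ≈ 0.439 mm/year.
For B, 0.439 mm/year × 7711 years = 3385.1 mm.

3385.1 mm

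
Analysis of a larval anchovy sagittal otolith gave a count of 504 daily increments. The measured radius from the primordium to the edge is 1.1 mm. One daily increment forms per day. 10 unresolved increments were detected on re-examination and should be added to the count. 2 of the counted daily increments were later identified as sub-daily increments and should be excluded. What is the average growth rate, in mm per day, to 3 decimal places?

True daily increment count = 504 − 2 + 10 = 512.
Mean rate = 1.1 mm / 512 days ≈ 0.002 mm per day.

0.002 mm per day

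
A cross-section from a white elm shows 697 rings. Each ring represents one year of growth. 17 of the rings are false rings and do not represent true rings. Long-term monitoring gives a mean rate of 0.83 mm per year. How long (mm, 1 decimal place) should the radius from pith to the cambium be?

Adjusted count: 697 − 17 = 680 rings.
Length ≈ 0.83 × 680 = 564.4 mm.

564.4 mm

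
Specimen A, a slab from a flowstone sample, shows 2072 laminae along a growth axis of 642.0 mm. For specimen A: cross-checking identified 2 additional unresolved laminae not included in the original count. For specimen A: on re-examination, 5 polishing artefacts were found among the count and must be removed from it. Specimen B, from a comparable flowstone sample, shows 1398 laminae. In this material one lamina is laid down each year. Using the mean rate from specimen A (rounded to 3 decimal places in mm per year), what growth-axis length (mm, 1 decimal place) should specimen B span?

Specimen A: true lamina count = 2072 − 5 + 2 = 2069.
A: Extension rate ≈ 642.0 / 2069 = 0.310 mm/year.
For B, 0.310 mm/year × 1398 years = 433.4 mm.

433.4 mm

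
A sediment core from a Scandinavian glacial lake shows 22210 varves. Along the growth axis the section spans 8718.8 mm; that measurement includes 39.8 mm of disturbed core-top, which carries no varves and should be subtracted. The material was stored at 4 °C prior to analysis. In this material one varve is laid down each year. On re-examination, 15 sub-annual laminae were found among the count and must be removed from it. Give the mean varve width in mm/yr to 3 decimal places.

Adjusted count: 22210 − 15 = 22195 varves.
The growth record spans 8718.8 − 39.8 = 8679.0 mm.
Mean rate = 8679.0 mm / 22195 years ≈ 0.391 mm/yr.

0.391 mm/yr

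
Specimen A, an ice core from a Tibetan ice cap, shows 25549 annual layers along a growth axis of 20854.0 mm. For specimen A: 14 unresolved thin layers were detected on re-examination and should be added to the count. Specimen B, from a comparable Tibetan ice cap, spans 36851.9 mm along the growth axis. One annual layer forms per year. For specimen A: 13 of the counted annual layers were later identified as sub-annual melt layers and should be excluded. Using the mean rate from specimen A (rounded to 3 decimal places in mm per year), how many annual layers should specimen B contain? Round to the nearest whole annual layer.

45162 annual layers

Specimen A: adjusted count: 25549 − 13 + 14 = 25550 annual layers.
A: 20854.0 mm over 25550 years gives 20854.0 / 25550 ≈ 0.816 mm/year.
For B, 36851.9 / 0.816 = 45161.64 years ≈ 45162 annual layers.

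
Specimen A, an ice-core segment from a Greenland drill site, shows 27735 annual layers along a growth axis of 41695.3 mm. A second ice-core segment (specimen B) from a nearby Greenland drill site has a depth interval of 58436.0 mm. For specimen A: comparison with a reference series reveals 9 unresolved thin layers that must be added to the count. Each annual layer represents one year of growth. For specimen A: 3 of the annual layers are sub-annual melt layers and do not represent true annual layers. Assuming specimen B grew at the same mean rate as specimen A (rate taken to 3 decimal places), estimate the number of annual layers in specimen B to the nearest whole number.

38880 annual layers

Specimen A: true annual layer count = 27735 − 3 + 9 = 27741.
A: Mean rate = 41695.3 mm / 27741 years ≈ 1.503 mm/yr.
B spans 58436.0 / 1.503 = 38879.57 years ≈ 38880 annual layers.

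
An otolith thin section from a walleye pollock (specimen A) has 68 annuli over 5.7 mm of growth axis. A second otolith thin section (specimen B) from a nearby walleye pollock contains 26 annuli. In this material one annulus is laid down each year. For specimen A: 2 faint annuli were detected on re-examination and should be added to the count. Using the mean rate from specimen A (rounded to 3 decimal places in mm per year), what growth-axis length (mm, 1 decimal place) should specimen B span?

2.1 mm

Specimen A: correcting the raw count gives 68 + 2 = 70 true annuli.
A: 5.7 mm over 70 years gives 5.7 / 70 ≈ 0.081 mm/year.
Length of B = 0.081 × 26 = 2.1 mm.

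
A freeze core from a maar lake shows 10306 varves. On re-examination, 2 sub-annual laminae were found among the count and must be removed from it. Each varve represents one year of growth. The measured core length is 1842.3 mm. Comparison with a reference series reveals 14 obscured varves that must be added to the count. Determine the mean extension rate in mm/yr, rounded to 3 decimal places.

After corrections the count is 10306 − 2 + 14 = 10318 varves.
Extension rate ≈ 1842.3 / 10318 = 0.179 mm/yr.

0.179 mm/yr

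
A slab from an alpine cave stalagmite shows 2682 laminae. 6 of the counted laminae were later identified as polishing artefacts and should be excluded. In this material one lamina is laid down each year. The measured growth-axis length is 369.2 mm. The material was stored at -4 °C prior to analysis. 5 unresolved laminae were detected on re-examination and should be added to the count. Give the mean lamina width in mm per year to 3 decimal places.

0.138 mm per year

After corrections the count is 2682 − 6 + 5 = 2681 laminae.
Extension rate ≈ 369.2 / 2681 = 0.138 mm per year.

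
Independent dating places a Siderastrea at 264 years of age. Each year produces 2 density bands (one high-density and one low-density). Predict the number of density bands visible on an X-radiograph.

With 2 density bands per year, 264 years would produce 264 × 2 = 528 density bands.
So 528 density bands should be present.

528 density bands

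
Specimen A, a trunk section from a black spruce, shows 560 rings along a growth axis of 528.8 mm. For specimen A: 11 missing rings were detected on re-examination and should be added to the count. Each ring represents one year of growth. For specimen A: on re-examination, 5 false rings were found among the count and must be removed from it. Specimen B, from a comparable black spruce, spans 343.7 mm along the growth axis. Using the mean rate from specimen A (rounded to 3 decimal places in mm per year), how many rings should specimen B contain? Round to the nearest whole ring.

Specimen A: correcting the raw count gives 560 − 5 + 11 = 566 true rings.
A: Mean rate = 528.8 mm / 566 years ≈ 0.934 mm per year.
Specimen B: 343.7 mm / 0.934 mm per year = 367.99 years ≈ 368 rings.

368 rings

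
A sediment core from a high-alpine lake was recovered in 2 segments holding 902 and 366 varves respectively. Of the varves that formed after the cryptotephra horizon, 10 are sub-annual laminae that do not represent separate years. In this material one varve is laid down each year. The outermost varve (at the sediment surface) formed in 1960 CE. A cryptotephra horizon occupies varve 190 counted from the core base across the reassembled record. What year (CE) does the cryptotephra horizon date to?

Total varves = 902 + 366 = 1268.
1268 − 190 = 1078 varves lie beyond the cryptotephra horizon toward the sediment surface.
Excluding 10 false varves: 1078 − 10 = 1068.
1960 − 1068 = 892 CE.

892 CE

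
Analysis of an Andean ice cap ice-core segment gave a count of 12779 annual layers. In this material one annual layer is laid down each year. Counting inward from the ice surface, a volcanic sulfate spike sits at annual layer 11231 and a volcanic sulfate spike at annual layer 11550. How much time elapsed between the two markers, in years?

The two markers are separated by 11550 − 11231 = 319 annual layers.
At one annual layer per year, 319 years elapsed between them.

319 yr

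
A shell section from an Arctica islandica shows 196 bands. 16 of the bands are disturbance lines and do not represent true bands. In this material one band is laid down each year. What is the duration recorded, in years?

True band count = 196 − 16 = 180.
With a one-to-one band periodicity this is 180 years.

180 years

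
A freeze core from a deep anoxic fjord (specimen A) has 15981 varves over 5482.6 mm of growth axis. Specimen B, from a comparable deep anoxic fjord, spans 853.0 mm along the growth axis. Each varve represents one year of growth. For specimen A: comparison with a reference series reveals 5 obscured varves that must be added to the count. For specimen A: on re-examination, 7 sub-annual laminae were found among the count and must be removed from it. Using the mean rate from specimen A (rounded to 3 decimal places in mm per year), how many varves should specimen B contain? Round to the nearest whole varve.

2487 varves

Specimen A: after corrections the count is 15981 − 7 + 5 = 15979 varves.
A: Mean rate = 5482.6 mm / 15979 years ≈ 0.343 mm/yr.
B spans 853.0 / 0.343 = 2486.88 years ≈ 2487 varves.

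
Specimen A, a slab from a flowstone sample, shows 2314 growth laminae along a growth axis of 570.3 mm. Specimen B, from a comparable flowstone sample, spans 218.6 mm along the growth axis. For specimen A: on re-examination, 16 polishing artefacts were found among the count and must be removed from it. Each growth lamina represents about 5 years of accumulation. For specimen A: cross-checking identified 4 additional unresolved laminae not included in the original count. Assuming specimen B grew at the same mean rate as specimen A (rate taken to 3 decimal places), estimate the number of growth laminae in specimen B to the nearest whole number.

874 growth laminae

Specimen A: after corrections the count is 2314 − 16 + 4 = 2302 growth laminae.
Specimen A: at 5 years per growth lamina, 2302 × 5 = 11510 years.
A: 570.3 mm over 11510 years gives 570.3 / 11510 ≈ 0.050 mm/yr.
For B, 218.6 / 0.050 = 4372.00 years; at 5 years per growth lamina that is 4372.00 / 5 ≈ 874 growth laminae.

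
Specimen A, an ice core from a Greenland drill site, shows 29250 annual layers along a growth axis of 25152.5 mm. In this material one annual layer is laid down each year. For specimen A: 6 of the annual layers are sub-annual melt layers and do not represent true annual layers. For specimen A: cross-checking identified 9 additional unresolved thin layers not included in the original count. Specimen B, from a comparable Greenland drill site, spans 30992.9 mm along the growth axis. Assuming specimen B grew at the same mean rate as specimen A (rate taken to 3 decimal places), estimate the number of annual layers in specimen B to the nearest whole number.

Specimen A: correcting the raw count gives 29250 − 6 + 9 = 29253 true annual layers.
A: 25152.5 mm over 29253 years gives 25152.5 / 29253 ≈ 0.860 mm/yr.
Specimen B: 30992.9 mm / 0.860 mm per year = 36038.26 years ≈ 36038 annual layers.

36038 annual layers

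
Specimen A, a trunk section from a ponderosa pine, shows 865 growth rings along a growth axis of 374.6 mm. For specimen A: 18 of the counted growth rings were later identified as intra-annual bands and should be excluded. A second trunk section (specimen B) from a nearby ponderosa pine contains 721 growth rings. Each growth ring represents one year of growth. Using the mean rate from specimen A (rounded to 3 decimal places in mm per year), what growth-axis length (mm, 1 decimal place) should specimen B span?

Specimen A: true growth ring count = 865 − 18 = 847.
A: Mean rate = 374.6 mm / 847 years ≈ 0.442 mm/yr.
Length of B = 0.442 × 721 = 318.7 mm.

318.7 mm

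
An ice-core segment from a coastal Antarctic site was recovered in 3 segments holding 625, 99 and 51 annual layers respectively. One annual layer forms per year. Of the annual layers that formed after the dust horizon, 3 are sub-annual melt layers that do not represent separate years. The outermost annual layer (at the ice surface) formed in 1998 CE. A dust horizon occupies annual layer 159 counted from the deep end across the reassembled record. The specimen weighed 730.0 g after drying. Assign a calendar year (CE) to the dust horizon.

Total annual layers = 625 + 99 + 51 = 775.
Between annual layer 159 and the ice surface there are 775 − 159 = 616 annual layers.
Excluding 3 false annual layers: 616 − 3 = 613.
The annual layer at the ice surface is 1998 CE, so the dust horizon dates to 1998 − 613 = 1385 CE.

1385 CE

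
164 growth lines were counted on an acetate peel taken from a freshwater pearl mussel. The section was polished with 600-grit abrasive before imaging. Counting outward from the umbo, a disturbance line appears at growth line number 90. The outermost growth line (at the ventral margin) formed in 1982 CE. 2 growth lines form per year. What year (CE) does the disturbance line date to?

164 − 90 = 74 growth lines lie beyond the disturbance line toward the ventral margin.
Dividing by 2 growth lines per year: 74 / 2 = 37 years.
The growth line at the ventral margin is 1982 CE, so the disturbance line dates to 1982 − 37 = 1945 CE.

1945 CE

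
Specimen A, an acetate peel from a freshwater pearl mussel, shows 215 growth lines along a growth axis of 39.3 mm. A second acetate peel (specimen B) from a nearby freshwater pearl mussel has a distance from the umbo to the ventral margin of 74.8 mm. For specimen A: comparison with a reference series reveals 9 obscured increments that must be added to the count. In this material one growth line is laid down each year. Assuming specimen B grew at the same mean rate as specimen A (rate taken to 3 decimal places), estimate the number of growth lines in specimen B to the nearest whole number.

427 growth lines

Specimen A: after corrections the count is 215 + 9 = 224 growth lines.
A: 39.3 mm over 224 years gives 39.3 / 224 ≈ 0.175 mm per year.
B spans 74.8 / 0.175 = 427.43 years ≈ 427 growth lines.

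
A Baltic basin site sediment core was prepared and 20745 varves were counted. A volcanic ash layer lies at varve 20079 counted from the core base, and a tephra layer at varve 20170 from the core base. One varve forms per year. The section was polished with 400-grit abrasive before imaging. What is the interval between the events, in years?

91 years

The two markers are separated by 20170 − 20079 = 91 varves.
That is 91 years at one varve per year.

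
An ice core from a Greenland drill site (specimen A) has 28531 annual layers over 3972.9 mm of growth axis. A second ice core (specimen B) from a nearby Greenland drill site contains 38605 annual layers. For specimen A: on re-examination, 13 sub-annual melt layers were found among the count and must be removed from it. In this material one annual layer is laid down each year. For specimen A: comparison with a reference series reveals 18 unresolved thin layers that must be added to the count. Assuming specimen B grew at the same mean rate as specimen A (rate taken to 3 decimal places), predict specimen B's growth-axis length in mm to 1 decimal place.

Specimen A: true annual layer count = 28531 − 13 + 18 = 28536.
A: Mean rate = 3972.9 mm / 28536 years ≈ 0.139 mm/year.
For B, 0.139 mm/year × 38605 years = 5366.1 mm.

5366.1 mm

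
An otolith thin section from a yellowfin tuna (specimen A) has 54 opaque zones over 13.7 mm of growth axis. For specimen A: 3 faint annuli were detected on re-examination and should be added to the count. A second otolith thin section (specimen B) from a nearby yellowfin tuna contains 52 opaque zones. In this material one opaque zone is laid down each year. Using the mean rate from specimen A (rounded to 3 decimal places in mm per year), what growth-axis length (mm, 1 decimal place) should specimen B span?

12.5 mm

Specimen A: true opaque zone count = 54 + 3 = 57.
A: Mean rate = 13.7 mm / 57 years ≈ 0.240 mm/yr.
For B, 0.240 mm/year × 52 years = 12.5 mm.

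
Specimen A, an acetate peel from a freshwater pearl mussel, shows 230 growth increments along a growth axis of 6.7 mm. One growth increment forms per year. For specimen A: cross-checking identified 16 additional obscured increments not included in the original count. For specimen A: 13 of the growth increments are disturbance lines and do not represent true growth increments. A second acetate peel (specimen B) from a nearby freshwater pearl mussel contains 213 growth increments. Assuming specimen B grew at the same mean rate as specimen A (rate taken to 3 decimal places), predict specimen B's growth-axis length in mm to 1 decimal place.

Specimen A: correcting the raw count gives 230 − 13 + 16 = 233 true growth increments.
A: Mean rate = 6.7 mm / 233 years ≈ 0.029 mm/year.
B's length ≈ 0.029 × 213 = 6.2 mm.

6.2 mm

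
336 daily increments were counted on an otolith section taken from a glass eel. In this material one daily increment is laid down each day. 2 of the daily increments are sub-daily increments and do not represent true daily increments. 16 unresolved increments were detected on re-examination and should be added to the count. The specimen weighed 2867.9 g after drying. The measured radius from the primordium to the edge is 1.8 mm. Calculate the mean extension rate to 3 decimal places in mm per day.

0.005 mm per day

After corrections the count is 336 − 2 + 16 = 350 daily increments.
1.8 mm over 350 days gives 1.8 / 350 ≈ 0.005 mm per day.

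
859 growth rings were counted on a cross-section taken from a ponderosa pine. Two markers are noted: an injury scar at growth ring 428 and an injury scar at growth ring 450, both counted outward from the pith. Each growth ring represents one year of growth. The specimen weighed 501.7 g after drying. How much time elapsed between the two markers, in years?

450 − 428 = 22 growth rings lie between the two events.
One growth ring per year makes the interval 22 years.

22 yr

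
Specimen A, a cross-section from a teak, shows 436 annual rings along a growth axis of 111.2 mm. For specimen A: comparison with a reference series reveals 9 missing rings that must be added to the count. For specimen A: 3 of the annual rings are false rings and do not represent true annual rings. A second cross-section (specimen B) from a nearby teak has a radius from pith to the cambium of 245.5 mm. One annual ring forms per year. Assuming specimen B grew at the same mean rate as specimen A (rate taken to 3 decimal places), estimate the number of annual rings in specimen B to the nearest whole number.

974 annual rings

Specimen A: adjusted count: 436 − 3 + 9 = 442 annual rings.
A: Mean rate = 111.2 mm / 442 years ≈ 0.252 mm/yr.
For B, 245.5 / 0.252 = 974.21 years ≈ 974 annual rings.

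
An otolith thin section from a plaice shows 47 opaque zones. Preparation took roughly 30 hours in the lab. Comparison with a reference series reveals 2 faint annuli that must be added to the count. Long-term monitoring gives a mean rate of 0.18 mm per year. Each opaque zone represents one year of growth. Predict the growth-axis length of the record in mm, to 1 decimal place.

8.8 mm

Correcting the raw count gives 47 + 2 = 49 true opaque zones.
Length ≈ 0.18 × 49 = 8.8 mm.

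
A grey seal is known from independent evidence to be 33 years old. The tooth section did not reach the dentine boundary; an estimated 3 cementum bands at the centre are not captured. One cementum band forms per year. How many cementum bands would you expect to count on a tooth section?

One cementum band per year gives 33 cementum bands over 33 years.
33 − 3 missed = 30 cementum bands expected in the prepared section.

30 cementum bands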